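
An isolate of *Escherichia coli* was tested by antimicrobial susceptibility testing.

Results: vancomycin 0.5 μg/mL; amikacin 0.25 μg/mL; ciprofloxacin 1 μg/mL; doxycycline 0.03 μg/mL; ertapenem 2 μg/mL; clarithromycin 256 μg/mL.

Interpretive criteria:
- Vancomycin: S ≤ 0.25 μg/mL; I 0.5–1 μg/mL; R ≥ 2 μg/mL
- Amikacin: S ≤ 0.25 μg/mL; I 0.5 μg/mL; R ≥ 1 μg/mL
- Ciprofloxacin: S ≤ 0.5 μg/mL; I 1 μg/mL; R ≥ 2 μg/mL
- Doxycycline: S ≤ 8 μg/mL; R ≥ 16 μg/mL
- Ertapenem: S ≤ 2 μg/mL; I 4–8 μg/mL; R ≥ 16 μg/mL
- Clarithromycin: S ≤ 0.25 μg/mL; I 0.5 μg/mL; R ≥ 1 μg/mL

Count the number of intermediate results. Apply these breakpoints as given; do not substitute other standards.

Vancomycin (0.5 μg/mL) in 0.5–1 μg/mL → intermediate
Amikacin 0.25 μg/mL: ≤ 0.25 μg/mL → S
Ciprofloxacin: 1 μg/mL is = 1 μg/mL ⇒ I
Doxycycline (0.03 μg/mL) ≤ 8 μg/mL ⇒ susceptible
Ertapenem 2 μg/mL: ≤ 2 μg/mL ⇒ Susceptible
Clarithromycin (256 μg/mL) ≥ 1 μg/mL → Resistant
Intermediate: 2

2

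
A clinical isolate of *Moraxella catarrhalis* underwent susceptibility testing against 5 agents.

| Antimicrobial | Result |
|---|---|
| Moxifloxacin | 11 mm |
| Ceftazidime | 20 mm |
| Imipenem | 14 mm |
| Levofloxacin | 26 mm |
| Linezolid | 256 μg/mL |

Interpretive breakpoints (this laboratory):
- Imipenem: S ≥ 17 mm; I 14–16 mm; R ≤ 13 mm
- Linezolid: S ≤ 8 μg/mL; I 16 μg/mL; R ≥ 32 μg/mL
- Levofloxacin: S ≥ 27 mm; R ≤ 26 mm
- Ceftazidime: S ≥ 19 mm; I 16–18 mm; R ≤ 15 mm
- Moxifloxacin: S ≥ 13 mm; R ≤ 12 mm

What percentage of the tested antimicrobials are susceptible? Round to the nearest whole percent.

Moxifloxacin: 11 mm is ≤ 12 mm — resistant
Ceftazidime 20 mm: ≥ 19 mm ⇒ S
Imipenem: 14 mm is in 14–16 mm — intermediate
Levofloxacin: 26 mm is ≤ 26 mm → resistant
Linezolid: 256 μg/mL is ≥ 32 μg/mL ⇒ resistant
Susceptible: 1/5

20%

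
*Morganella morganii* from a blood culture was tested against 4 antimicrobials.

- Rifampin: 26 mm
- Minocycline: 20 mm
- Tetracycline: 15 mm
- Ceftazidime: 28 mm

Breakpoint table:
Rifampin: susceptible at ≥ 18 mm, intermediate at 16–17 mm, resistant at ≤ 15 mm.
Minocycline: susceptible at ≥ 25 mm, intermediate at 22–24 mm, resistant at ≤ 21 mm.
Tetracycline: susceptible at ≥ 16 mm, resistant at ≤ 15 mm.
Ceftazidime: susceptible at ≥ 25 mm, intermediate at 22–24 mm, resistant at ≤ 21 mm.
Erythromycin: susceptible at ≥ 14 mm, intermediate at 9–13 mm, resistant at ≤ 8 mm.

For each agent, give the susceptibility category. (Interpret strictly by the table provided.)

Rifampin: 26 mm is ≥ 18 mm — S
Minocycline (20 mm) ≤ 21 mm → Resistant
Tetracycline 15 mm: ≤ 15 mm ⇒ Resistant
Ceftazidime 28 mm: ≥ 25 mm → susceptible

S, R, R, S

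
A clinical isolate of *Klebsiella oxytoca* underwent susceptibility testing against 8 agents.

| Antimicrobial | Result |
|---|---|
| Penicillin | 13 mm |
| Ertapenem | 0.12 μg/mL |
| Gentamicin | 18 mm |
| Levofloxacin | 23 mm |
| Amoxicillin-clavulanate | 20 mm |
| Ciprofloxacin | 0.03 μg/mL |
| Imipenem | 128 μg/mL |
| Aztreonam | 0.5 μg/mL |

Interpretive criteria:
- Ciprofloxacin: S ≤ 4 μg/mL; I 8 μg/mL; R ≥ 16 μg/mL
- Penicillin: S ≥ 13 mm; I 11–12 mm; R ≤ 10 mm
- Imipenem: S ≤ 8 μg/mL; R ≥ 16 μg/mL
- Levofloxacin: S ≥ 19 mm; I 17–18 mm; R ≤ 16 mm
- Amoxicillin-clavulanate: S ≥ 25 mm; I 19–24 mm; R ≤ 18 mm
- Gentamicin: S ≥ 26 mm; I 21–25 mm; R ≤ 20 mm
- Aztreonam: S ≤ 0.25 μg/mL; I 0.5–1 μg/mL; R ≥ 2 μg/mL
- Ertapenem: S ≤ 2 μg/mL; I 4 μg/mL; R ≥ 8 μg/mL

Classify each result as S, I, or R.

Penicillin: 13 mm is ≥ 13 mm — S
Ertapenem: 0.12 μg/mL is ≤ 2 μg/mL ⇒ S
Gentamicin 18 mm: ≤ 20 mm ⇒ resistant
Levofloxacin (23 mm) ≥ 19 mm ⇒ susceptible
Amoxicillin-clavulanate (20 mm) in 19–24 mm — I
Ciprofloxacin (0.03 μg/mL) ≤ 4 μg/mL ⇒ S
Imipenem 128 μg/mL: ≥ 16 μg/mL ⇒ R
Aztreonam 0.5 μg/mL: in 0.5–1 μg/mL → I

S, S, R, S, I, S, R, I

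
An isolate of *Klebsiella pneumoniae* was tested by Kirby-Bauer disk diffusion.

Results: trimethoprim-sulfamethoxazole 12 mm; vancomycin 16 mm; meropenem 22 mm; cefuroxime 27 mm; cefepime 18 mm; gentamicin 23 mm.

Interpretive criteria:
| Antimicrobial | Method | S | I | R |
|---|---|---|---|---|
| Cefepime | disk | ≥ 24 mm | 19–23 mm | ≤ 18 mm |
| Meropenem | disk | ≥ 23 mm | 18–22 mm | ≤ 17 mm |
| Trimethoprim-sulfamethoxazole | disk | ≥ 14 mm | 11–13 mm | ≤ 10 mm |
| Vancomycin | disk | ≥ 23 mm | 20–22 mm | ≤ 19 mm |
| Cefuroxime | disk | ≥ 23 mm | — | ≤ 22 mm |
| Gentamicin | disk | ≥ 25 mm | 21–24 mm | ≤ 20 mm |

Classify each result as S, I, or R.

Trimethoprim-sulfamethoxazole 12 mm: in 11–13 mm ⇒ Intermediate
Vancomycin 16 mm: ≤ 19 mm ⇒ Resistant
Meropenem: 22 mm is in 18–22 mm — I
Cefuroxime (27 mm) ≥ 23 mm — S
Cefepime (18 mm) ≤ 18 mm ⇒ resistant
Gentamicin 23 mm: in 21–24 mm — intermediate

I, R, I, S, R, I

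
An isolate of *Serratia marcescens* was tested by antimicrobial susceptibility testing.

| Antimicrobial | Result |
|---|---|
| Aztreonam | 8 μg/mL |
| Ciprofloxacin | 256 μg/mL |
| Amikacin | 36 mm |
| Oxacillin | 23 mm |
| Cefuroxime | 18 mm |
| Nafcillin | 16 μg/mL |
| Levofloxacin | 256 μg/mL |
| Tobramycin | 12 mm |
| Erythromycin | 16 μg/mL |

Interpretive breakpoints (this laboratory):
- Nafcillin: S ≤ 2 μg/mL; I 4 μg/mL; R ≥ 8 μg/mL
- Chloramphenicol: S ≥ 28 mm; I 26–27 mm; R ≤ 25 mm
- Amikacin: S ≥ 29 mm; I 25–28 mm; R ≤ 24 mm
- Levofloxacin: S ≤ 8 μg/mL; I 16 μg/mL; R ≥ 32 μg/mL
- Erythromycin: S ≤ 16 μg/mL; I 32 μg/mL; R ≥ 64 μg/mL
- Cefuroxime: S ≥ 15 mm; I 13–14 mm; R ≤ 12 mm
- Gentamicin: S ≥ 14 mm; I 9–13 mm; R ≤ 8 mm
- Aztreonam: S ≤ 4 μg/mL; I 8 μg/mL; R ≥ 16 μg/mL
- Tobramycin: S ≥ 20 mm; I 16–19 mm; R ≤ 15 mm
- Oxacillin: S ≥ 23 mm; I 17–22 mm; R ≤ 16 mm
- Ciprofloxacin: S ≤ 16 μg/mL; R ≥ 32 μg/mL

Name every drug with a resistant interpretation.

ciprofloxacin, nafcillin, levofloxacin, tobramycin

Aztreonam 8 μg/mL: = 8 μg/mL → intermediate
Ciprofloxacin 256 μg/mL: ≥ 32 μg/mL → R
Amikacin: 36 mm is ≥ 29 mm ⇒ susceptible
Oxacillin: 23 mm is ≥ 23 mm — Susceptible
Cefuroxime: 18 mm is ≥ 15 mm → S
Nafcillin: 16 μg/mL is ≥ 8 μg/mL ⇒ Resistant
Levofloxacin (256 μg/mL) ≥ 32 μg/mL → R
Tobramycin (12 mm) ≤ 15 mm → Resistant
Erythromycin (16 μg/mL) ≤ 16 μg/mL → susceptible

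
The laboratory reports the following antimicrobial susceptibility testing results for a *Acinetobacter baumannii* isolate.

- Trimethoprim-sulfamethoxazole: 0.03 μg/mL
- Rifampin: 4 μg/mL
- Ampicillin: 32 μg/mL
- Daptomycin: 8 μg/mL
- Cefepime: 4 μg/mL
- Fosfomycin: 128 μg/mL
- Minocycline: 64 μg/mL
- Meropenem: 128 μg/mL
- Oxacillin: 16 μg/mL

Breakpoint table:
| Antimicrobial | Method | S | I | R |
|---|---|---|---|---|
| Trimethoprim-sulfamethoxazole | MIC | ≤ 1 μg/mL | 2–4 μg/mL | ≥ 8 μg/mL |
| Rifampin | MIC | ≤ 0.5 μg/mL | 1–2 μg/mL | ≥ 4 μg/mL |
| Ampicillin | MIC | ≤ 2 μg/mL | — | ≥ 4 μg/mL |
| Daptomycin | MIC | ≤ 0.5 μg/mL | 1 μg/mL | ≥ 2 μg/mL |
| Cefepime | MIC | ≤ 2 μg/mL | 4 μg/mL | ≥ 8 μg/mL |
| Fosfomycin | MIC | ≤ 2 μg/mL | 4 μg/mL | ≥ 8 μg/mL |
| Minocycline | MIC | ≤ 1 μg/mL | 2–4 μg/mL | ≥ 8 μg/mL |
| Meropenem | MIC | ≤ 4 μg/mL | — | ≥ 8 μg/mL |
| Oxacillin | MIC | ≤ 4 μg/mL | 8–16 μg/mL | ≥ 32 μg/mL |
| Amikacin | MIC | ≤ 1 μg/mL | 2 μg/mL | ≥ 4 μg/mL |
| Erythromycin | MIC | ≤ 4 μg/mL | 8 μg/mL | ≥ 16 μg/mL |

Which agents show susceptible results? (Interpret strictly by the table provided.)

Trimethoprim-sulfamethoxazole (0.03 μg/mL) ≤ 1 μg/mL ⇒ S
Rifampin: 4 μg/mL is ≥ 4 μg/mL → R
Ampicillin: 32 μg/mL is ≥ 4 μg/mL → R
Daptomycin 8 μg/mL: ≥ 2 μg/mL → R
Cefepime: 4 μg/mL is = 4 μg/mL → I
Fosfomycin 128 μg/mL: ≥ 8 μg/mL — resistant
Minocycline 64 μg/mL: ≥ 8 μg/mL → Resistant
Meropenem (128 μg/mL) ≥ 8 μg/mL → Resistant
Oxacillin: 16 μg/mL is in 8–16 μg/mL ⇒ I

trimethoprim-sulfamethoxazole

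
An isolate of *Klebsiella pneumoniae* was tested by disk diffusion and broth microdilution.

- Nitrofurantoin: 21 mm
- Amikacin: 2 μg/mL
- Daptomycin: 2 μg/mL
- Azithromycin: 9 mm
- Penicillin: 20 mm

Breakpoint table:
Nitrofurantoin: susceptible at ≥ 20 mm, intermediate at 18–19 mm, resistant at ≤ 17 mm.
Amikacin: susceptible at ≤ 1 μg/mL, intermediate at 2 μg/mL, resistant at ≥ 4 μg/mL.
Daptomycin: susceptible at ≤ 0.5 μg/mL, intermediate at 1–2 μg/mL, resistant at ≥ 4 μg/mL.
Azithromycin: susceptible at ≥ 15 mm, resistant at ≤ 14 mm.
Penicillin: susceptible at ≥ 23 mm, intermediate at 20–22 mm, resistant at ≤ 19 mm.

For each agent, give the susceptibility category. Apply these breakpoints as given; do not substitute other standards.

S, I, I, R, I

Nitrofurantoin (21 mm) ≥ 20 mm — S
Amikacin: 2 μg/mL is = 2 μg/mL — I
Daptomycin (2 μg/mL) in 1–2 μg/mL → Intermediate
Azithromycin 9 mm: ≤ 14 mm → Resistant
Penicillin (20 mm) in 20–22 mm → intermediate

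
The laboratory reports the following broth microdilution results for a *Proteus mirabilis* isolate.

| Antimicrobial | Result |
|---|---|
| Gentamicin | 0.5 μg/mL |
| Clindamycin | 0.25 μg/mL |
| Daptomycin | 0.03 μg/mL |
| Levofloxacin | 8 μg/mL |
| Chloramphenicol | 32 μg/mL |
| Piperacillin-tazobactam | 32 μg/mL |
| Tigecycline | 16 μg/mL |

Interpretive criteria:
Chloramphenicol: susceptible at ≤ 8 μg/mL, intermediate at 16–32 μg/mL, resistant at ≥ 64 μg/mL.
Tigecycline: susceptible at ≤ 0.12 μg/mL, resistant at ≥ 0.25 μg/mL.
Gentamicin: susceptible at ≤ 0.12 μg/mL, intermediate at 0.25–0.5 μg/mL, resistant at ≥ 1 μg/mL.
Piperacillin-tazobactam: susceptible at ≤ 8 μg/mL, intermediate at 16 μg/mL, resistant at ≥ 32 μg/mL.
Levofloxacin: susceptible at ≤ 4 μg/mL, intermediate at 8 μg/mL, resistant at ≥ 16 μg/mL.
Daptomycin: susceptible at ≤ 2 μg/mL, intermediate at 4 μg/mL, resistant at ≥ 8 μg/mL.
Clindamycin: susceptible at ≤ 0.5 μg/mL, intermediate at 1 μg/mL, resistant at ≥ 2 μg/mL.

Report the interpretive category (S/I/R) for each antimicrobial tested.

I, S, S, I, I, R, R

Gentamicin: 0.5 μg/mL is in 0.25–0.5 μg/mL ⇒ Intermediate
Clindamycin (0.25 μg/mL) ≤ 0.5 μg/mL ⇒ S
Daptomycin 0.03 μg/mL: ≤ 2 μg/mL — S
Levofloxacin: 8 μg/mL is = 8 μg/mL — intermediate
Chloramphenicol 32 μg/mL: in 16–32 μg/mL — Intermediate
Piperacillin-tazobactam: 32 μg/mL is ≥ 32 μg/mL ⇒ Resistant
Tigecycline 16 μg/mL: ≥ 0.25 μg/mL — R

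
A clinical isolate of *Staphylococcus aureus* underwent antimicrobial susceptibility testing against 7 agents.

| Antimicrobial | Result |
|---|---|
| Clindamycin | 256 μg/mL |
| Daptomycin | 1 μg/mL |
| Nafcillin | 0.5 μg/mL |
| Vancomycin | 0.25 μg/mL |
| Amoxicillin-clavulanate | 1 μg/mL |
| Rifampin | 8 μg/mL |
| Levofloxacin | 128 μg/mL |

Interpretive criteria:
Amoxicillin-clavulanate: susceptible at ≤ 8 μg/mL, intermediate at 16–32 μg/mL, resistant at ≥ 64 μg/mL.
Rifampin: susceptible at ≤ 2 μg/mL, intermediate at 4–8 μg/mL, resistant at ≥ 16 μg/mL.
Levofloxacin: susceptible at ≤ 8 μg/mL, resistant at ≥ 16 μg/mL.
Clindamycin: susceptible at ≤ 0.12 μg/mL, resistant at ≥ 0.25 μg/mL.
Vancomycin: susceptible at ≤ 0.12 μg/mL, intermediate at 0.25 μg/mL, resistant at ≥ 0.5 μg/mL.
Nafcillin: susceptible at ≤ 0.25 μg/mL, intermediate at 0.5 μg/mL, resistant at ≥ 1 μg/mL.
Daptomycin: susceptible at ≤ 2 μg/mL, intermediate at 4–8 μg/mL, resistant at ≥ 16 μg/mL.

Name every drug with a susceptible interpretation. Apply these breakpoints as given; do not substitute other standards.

Clindamycin (256 μg/mL) ≥ 0.25 μg/mL ⇒ R
Daptomycin 1 μg/mL: ≤ 2 μg/mL → Susceptible
Nafcillin: 0.5 μg/mL is = 0.5 μg/mL → Intermediate
Vancomycin: 0.25 μg/mL is = 0.25 μg/mL → Intermediate
Amoxicillin-clavulanate: 1 μg/mL is ≤ 8 μg/mL → S
Rifampin: 8 μg/mL is in 4–8 μg/mL → I
Levofloxacin: 128 μg/mL is ≥ 16 μg/mL → R

daptomycin, amoxicillin-clavulanate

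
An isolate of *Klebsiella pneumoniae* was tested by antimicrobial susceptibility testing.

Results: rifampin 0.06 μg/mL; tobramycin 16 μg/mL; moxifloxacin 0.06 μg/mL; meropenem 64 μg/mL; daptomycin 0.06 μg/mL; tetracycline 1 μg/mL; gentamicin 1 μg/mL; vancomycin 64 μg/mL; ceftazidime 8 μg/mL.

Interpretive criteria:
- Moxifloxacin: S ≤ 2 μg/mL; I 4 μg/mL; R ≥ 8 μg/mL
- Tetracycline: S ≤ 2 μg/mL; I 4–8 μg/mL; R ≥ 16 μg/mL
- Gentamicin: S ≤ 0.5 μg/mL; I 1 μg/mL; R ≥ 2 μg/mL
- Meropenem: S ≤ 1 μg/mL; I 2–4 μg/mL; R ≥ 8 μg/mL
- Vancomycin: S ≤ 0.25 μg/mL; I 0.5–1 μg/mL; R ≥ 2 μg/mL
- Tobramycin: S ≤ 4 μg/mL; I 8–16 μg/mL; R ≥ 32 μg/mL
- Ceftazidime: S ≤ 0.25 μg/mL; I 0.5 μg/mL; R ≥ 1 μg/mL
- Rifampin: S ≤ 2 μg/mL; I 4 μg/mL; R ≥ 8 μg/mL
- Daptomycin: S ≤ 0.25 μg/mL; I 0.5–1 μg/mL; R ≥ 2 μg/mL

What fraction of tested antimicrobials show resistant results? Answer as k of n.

Rifampin: 0.06 μg/mL is ≤ 2 μg/mL ⇒ Susceptible
Tobramycin 16 μg/mL: in 8–16 μg/mL → Intermediate
Moxifloxacin: 0.06 μg/mL is ≤ 2 μg/mL — susceptible
Meropenem: 64 μg/mL is ≥ 8 μg/mL → R
Daptomycin 0.06 μg/mL: ≤ 0.25 μg/mL — susceptible
Tetracycline (1 μg/mL) ≤ 2 μg/mL → susceptible
Gentamicin 1 μg/mL: = 1 μg/mL — I
Vancomycin 64 μg/mL: ≥ 2 μg/mL — resistant
Ceftazidime (8 μg/mL) ≥ 1 μg/mL — Resistant
Resistant: 3/9

3 of 9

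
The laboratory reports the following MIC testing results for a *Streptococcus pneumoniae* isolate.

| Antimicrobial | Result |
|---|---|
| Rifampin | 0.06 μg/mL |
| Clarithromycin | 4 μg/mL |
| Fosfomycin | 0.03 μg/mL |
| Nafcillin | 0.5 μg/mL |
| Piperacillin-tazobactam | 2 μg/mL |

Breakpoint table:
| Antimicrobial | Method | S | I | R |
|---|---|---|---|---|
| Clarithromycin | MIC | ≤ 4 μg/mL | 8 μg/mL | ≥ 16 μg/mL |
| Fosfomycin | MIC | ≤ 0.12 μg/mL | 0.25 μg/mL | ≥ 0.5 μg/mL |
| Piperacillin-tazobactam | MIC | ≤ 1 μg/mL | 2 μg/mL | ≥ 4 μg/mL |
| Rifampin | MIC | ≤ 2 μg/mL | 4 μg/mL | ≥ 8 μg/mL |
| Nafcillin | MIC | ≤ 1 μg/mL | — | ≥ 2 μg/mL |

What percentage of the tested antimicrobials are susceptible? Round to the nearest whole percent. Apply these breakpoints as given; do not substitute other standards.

Rifampin: 0.06 μg/mL is ≤ 2 μg/mL ⇒ Susceptible
Clarithromycin (4 μg/mL) ≤ 4 μg/mL → susceptible
Fosfomycin: 0.03 μg/mL is ≤ 0.12 μg/mL → susceptible
Nafcillin (0.5 μg/mL) ≤ 1 μg/mL ⇒ susceptible
Piperacillin-tazobactam (2 μg/mL) = 2 μg/mL ⇒ Intermediate
Susceptible: 4/5

80%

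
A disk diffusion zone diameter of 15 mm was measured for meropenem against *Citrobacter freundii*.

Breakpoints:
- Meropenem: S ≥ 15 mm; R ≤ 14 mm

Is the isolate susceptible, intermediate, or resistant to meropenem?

Susceptible

Meropenem 15 mm: ≥ 15 mm → Susceptible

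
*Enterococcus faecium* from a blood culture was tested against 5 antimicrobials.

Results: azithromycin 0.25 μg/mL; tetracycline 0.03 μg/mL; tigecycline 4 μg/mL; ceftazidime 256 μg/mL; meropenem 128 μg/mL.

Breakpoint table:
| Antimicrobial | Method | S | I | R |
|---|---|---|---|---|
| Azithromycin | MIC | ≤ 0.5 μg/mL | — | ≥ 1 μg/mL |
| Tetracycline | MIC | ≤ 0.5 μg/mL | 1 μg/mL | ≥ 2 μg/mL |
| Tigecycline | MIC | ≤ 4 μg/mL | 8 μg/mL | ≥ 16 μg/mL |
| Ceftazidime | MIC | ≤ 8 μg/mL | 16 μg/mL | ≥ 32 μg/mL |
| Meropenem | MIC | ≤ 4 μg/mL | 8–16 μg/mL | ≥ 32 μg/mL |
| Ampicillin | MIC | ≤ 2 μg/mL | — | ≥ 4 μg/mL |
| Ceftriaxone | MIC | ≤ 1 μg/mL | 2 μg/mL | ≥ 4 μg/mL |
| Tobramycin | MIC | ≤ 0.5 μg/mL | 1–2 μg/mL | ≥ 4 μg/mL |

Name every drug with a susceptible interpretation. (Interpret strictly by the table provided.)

azithromycin, tetracycline, tigecycline

Azithromycin: 0.25 μg/mL is ≤ 0.5 μg/mL ⇒ Susceptible
Tetracycline: 0.03 μg/mL is ≤ 0.5 μg/mL — S
Tigecycline 4 μg/mL: ≤ 4 μg/mL — susceptible
Ceftazidime: 256 μg/mL is ≥ 32 μg/mL → Resistant
Meropenem (128 μg/mL) ≥ 32 μg/mL ⇒ Resistant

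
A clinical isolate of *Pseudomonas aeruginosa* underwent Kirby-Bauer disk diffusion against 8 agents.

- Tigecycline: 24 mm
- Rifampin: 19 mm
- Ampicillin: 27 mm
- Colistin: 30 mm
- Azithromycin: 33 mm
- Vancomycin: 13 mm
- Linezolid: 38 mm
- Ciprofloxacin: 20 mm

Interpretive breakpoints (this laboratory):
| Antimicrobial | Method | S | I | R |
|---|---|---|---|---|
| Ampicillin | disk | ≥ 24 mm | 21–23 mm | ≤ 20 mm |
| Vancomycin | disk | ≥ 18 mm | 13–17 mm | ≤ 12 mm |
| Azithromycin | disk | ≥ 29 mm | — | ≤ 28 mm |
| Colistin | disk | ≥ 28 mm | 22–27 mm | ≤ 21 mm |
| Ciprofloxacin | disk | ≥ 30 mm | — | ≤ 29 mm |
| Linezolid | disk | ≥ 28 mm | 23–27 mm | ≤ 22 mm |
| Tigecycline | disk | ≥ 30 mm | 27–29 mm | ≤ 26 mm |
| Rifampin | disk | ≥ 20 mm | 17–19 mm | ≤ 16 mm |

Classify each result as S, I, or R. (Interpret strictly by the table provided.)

R, I, S, S, S, I, S, R

Tigecycline: 24 mm is ≤ 26 mm → resistant
Rifampin: 19 mm is in 17–19 mm ⇒ intermediate
Ampicillin (27 mm) ≥ 24 mm ⇒ susceptible
Colistin 30 mm: ≥ 28 mm ⇒ susceptible
Azithromycin 33 mm: ≥ 29 mm — Susceptible
Vancomycin 13 mm: in 13–17 mm → I
Linezolid 38 mm: ≥ 28 mm ⇒ S
Ciprofloxacin 20 mm: ≤ 29 mm → Resistant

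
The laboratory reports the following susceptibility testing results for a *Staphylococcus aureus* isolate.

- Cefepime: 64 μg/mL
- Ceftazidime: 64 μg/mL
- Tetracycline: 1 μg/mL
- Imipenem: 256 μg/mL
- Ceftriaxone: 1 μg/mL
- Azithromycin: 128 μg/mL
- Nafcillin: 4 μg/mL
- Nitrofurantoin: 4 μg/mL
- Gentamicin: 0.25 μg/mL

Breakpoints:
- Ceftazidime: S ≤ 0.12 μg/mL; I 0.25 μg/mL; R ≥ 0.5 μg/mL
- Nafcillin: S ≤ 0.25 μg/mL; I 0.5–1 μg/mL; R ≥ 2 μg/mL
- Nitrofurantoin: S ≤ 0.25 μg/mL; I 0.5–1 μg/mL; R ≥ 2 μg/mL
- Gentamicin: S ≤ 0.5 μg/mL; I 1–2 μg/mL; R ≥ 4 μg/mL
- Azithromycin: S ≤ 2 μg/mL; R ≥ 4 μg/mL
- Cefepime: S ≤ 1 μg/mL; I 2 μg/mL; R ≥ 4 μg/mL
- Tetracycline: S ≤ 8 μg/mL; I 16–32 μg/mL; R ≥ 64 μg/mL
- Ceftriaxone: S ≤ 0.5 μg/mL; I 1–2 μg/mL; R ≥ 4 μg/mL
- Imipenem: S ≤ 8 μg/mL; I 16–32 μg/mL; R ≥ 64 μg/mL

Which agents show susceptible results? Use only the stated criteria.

Cefepime 64 μg/mL: ≥ 4 μg/mL ⇒ resistant
Ceftazidime (64 μg/mL) ≥ 0.5 μg/mL ⇒ resistant
Tetracycline: 1 μg/mL is ≤ 8 μg/mL — susceptible
Imipenem: 256 μg/mL is ≥ 64 μg/mL — resistant
Ceftriaxone: 1 μg/mL is in 1–2 μg/mL — intermediate
Azithromycin 128 μg/mL: ≥ 4 μg/mL ⇒ Resistant
Nafcillin 4 μg/mL: ≥ 2 μg/mL → R
Nitrofurantoin (4 μg/mL) ≥ 2 μg/mL → R
Gentamicin (0.25 μg/mL) ≤ 0.5 μg/mL → S

tetracycline, gentamicin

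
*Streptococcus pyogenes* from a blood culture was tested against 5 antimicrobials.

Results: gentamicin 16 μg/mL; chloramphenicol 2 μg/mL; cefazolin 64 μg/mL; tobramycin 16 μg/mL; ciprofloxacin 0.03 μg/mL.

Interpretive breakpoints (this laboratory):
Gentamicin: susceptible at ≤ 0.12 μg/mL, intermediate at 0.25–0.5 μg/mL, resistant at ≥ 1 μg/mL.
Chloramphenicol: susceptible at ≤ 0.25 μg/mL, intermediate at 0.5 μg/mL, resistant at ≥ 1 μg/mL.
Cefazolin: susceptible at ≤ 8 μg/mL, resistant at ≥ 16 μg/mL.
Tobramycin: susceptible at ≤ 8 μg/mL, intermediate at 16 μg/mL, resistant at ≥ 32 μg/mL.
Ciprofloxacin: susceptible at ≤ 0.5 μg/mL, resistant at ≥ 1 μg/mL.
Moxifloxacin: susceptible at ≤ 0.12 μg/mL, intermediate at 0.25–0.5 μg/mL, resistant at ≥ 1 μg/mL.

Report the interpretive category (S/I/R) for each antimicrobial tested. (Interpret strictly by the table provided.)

Gentamicin 16 μg/mL: ≥ 1 μg/mL — R
Chloramphenicol: 2 μg/mL is ≥ 1 μg/mL — resistant
Cefazolin: 64 μg/mL is ≥ 16 μg/mL — R
Tobramycin: 16 μg/mL is = 16 μg/mL — I
Ciprofloxacin (0.03 μg/mL) ≤ 0.5 μg/mL → S

R, R, R, I, S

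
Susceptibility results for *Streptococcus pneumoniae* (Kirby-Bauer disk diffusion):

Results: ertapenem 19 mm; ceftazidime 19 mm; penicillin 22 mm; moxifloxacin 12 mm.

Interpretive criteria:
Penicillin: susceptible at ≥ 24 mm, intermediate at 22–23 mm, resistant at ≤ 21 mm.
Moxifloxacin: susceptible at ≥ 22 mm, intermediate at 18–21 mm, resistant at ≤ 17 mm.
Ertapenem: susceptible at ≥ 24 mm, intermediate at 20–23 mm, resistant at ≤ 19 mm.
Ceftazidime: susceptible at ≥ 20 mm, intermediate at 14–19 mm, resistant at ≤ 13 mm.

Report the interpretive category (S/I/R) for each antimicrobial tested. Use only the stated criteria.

Ertapenem (19 mm) ≤ 19 mm — resistant
Ceftazidime 19 mm: in 14–19 mm ⇒ Intermediate
Penicillin 22 mm: in 22–23 mm — intermediate
Moxifloxacin 12 mm: ≤ 17 mm ⇒ Resistant

R, I, I, R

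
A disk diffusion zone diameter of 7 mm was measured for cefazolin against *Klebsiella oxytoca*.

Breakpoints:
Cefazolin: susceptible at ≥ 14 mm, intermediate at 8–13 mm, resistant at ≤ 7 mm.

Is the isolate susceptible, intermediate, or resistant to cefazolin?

R

Cefazolin: 7 mm is ≤ 7 mm ⇒ R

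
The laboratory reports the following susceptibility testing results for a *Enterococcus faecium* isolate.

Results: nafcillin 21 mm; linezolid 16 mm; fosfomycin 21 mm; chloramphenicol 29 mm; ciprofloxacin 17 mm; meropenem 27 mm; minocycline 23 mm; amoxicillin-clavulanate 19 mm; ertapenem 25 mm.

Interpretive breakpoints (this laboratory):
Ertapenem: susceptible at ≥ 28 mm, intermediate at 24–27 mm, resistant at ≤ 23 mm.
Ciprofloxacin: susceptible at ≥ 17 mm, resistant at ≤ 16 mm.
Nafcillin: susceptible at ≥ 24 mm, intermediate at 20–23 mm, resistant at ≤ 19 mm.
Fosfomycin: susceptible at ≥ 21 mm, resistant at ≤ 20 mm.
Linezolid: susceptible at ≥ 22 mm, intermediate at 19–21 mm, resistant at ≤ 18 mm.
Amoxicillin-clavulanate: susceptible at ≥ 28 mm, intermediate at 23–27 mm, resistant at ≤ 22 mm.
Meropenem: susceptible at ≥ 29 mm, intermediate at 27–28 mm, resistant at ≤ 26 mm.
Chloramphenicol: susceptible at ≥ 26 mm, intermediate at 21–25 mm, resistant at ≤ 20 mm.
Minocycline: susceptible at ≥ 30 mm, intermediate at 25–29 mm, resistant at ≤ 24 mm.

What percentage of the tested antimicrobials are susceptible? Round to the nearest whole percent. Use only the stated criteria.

Nafcillin (21 mm) in 20–23 mm → intermediate
Linezolid (16 mm) ≤ 18 mm → Resistant
Fosfomycin: 21 mm is ≥ 21 mm ⇒ Susceptible
Chloramphenicol (29 mm) ≥ 26 mm ⇒ S
Ciprofloxacin 17 mm: ≥ 17 mm ⇒ Susceptible
Meropenem 27 mm: in 27–28 mm → I
Minocycline: 23 mm is ≤ 24 mm ⇒ resistant
Amoxicillin-clavulanate: 19 mm is ≤ 22 mm → Resistant
Ertapenem (25 mm) in 24–27 mm → intermediate
Susceptible: 3/9

33%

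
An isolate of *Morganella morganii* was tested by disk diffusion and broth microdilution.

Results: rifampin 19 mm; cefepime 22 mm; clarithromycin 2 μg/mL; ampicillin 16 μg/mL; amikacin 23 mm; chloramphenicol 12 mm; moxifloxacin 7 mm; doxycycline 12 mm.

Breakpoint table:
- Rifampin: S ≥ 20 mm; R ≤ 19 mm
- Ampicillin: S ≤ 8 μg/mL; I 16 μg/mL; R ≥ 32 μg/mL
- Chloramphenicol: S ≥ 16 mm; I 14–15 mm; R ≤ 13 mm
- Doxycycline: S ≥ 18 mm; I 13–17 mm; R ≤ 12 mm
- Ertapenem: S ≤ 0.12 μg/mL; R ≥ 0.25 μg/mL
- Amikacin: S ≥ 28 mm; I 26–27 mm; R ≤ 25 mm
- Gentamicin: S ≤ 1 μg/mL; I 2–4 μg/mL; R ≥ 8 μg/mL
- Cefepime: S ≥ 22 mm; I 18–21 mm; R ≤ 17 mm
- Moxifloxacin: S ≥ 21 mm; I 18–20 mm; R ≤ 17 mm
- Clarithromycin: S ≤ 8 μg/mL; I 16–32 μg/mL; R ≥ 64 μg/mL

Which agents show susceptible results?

cefepime, clarithromycin

Rifampin (19 mm) ≤ 19 mm → Resistant
Cefepime: 22 mm is ≥ 22 mm → susceptible
Clarithromycin: 2 μg/mL is ≤ 8 μg/mL — S
Ampicillin: 16 μg/mL is = 16 μg/mL → I
Amikacin (23 mm) ≤ 25 mm — Resistant
Chloramphenicol: 12 mm is ≤ 13 mm ⇒ R
Moxifloxacin (7 mm) ≤ 17 mm → resistant
Doxycycline (12 mm) ≤ 12 mm — R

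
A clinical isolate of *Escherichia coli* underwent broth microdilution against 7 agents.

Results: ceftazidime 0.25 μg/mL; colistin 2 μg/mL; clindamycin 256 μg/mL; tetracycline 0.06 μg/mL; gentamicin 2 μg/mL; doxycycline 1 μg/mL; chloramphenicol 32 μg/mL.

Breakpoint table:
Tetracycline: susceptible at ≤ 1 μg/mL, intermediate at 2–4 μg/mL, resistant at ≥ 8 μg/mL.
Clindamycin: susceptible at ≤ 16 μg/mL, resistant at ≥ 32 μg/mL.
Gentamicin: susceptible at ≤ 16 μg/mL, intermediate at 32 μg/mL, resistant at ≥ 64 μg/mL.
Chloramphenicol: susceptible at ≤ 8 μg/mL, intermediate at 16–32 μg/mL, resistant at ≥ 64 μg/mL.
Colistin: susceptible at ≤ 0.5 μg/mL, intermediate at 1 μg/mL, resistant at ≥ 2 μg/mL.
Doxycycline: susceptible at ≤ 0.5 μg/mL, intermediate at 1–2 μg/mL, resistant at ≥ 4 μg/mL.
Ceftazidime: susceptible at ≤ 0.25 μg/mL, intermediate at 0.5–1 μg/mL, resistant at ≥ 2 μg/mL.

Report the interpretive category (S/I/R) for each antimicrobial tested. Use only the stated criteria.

S, R, R, S, S, I, I

Ceftazidime 0.25 μg/mL: ≤ 0.25 μg/mL ⇒ Susceptible
Colistin (2 μg/mL) ≥ 2 μg/mL ⇒ Resistant
Clindamycin (256 μg/mL) ≥ 32 μg/mL ⇒ R
Tetracycline: 0.06 μg/mL is ≤ 1 μg/mL ⇒ Susceptible
Gentamicin (2 μg/mL) ≤ 16 μg/mL — S
Doxycycline (1 μg/mL) in 1–2 μg/mL ⇒ intermediate
Chloramphenicol 32 μg/mL: in 16–32 μg/mL → Intermediate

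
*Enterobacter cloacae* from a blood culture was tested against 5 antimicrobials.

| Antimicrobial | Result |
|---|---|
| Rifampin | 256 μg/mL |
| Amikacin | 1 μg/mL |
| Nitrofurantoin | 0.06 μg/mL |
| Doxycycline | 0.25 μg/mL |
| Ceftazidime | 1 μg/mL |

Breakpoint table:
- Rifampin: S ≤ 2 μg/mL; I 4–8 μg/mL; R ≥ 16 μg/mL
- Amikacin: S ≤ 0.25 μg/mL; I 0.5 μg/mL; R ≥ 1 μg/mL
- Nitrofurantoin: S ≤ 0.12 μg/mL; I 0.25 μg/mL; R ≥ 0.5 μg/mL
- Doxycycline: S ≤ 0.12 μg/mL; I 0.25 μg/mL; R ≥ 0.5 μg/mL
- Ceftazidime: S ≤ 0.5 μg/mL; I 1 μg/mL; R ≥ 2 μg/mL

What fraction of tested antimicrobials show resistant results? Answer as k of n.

Rifampin: 256 μg/mL is ≥ 16 μg/mL ⇒ resistant
Amikacin 1 μg/mL: ≥ 1 μg/mL ⇒ Resistant
Nitrofurantoin: 0.06 μg/mL is ≤ 0.12 μg/mL ⇒ Susceptible
Doxycycline (0.25 μg/mL) = 0.25 μg/mL → intermediate
Ceftazidime (1 μg/mL) = 1 μg/mL — I
Resistant: 2/5

2 of 5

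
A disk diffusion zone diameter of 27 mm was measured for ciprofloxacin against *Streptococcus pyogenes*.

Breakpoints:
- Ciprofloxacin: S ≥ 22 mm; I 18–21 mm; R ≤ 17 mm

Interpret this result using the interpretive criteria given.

Susceptible

Ciprofloxacin: 27 mm is ≥ 22 mm → susceptible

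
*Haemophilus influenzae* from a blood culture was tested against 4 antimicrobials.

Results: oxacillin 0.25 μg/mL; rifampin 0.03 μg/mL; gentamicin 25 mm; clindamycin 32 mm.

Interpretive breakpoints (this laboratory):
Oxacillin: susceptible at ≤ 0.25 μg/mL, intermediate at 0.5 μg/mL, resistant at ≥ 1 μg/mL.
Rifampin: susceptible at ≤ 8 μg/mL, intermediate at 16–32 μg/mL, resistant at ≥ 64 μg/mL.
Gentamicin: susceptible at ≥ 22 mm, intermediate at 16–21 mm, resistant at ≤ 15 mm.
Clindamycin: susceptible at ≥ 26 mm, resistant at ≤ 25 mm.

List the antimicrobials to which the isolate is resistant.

Oxacillin (0.25 μg/mL) ≤ 0.25 μg/mL → S
Rifampin (0.03 μg/mL) ≤ 8 μg/mL → S
Gentamicin (25 mm) ≥ 22 mm — S
Clindamycin 32 mm: ≥ 26 mm — S

none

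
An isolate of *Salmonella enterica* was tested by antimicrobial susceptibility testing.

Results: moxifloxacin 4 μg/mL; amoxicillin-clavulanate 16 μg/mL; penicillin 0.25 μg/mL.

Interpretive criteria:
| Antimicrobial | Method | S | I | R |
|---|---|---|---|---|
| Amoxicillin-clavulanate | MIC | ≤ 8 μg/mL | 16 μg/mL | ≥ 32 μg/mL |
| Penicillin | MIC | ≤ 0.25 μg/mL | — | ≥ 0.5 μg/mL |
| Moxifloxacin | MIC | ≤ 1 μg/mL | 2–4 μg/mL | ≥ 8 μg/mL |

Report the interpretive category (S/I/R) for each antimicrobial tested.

Moxifloxacin 4 μg/mL: in 2–4 μg/mL — Intermediate
Amoxicillin-clavulanate (16 μg/mL) = 16 μg/mL → intermediate
Penicillin 0.25 μg/mL: ≤ 0.25 μg/mL — susceptible

I, I, S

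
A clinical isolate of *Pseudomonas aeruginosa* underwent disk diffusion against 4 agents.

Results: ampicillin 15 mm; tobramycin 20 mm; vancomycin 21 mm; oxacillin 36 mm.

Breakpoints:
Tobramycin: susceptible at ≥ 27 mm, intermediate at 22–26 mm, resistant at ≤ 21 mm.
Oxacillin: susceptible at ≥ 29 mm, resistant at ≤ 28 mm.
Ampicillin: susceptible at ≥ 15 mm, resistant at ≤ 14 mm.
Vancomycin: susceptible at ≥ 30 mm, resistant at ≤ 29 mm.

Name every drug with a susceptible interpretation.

ampicillin, oxacillin

Ampicillin (15 mm) ≥ 15 mm → Susceptible
Tobramycin (20 mm) ≤ 21 mm ⇒ Resistant
Vancomycin: 21 mm is ≤ 29 mm ⇒ Resistant
Oxacillin (36 mm) ≥ 29 mm → S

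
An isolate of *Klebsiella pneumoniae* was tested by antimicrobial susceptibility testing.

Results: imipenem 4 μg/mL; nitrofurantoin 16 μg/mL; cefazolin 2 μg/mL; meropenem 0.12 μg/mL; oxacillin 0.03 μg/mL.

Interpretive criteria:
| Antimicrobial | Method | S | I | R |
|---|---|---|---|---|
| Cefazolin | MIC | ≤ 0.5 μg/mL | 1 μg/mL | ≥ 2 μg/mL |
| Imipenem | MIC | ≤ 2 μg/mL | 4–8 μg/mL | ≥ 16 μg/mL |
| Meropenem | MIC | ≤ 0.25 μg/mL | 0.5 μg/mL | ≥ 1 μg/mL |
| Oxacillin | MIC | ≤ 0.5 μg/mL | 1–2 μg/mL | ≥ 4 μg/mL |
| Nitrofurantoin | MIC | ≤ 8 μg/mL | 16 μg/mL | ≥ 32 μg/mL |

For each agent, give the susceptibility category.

Imipenem: 4 μg/mL is in 4–8 μg/mL ⇒ Intermediate
Nitrofurantoin 16 μg/mL: = 16 μg/mL → I
Cefazolin 2 μg/mL: ≥ 2 μg/mL → resistant
Meropenem (0.12 μg/mL) ≤ 0.25 μg/mL → susceptible
Oxacillin 0.03 μg/mL: ≤ 0.5 μg/mL ⇒ susceptible

I, I, R, S, S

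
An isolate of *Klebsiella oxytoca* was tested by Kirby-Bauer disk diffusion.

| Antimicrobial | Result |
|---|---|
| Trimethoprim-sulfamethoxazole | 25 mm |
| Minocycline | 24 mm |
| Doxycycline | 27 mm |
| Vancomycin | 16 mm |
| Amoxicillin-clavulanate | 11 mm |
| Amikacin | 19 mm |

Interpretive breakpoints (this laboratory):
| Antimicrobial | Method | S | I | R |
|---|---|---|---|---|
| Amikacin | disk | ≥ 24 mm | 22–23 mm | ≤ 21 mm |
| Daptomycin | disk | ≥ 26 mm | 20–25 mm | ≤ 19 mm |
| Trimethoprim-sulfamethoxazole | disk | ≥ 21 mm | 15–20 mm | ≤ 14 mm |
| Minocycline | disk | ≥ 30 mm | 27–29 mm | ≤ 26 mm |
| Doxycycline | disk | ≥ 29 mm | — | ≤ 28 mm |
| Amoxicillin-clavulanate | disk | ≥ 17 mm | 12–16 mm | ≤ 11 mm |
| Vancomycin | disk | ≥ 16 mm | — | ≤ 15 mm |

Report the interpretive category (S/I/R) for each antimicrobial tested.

Trimethoprim-sulfamethoxazole: 25 mm is ≥ 21 mm — Susceptible
Minocycline (24 mm) ≤ 26 mm — Resistant
Doxycycline: 27 mm is ≤ 28 mm — Resistant
Vancomycin (16 mm) ≥ 16 mm → S
Amoxicillin-clavulanate 11 mm: ≤ 11 mm → resistant
Amikacin (19 mm) ≤ 21 mm → resistant

S, R, R, S, R, R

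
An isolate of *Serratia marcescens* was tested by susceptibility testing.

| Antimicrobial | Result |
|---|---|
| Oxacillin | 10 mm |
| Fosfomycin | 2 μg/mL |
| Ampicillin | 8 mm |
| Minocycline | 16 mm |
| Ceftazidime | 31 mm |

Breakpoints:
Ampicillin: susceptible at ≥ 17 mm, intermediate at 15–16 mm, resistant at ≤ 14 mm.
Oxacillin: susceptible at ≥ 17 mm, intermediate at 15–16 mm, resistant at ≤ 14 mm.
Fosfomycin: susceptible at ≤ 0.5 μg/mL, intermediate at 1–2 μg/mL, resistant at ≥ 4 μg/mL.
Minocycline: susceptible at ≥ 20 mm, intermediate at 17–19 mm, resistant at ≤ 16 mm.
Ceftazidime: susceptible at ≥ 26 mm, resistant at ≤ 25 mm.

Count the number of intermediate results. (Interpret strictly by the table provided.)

1

Oxacillin (10 mm) ≤ 14 mm → resistant
Fosfomycin (2 μg/mL) in 1–2 μg/mL → intermediate
Ampicillin 8 mm: ≤ 14 mm — R
Minocycline: 16 mm is ≤ 16 mm → R
Ceftazidime 31 mm: ≥ 26 mm ⇒ S
Intermediate: 1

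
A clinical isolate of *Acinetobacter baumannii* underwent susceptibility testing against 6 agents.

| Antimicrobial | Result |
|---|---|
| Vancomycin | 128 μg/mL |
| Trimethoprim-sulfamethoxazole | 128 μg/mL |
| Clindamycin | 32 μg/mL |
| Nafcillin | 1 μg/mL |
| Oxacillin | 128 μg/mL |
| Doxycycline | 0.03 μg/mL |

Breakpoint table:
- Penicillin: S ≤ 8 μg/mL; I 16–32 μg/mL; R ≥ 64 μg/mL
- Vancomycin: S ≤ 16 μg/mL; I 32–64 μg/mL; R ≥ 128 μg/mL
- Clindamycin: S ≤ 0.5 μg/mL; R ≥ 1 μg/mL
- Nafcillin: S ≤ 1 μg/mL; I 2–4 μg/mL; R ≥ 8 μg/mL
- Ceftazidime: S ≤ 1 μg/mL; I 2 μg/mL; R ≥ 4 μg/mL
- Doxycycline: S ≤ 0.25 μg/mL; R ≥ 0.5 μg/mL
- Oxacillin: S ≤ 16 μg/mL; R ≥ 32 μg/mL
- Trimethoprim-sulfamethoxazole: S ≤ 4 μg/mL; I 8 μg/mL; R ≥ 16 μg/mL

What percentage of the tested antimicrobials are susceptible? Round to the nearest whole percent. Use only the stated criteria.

33%

Vancomycin (128 μg/mL) ≥ 128 μg/mL ⇒ Resistant
Trimethoprim-sulfamethoxazole 128 μg/mL: ≥ 16 μg/mL ⇒ R
Clindamycin 32 μg/mL: ≥ 1 μg/mL — R
Nafcillin (1 μg/mL) ≤ 1 μg/mL — S
Oxacillin (128 μg/mL) ≥ 32 μg/mL → Resistant
Doxycycline (0.03 μg/mL) ≤ 0.25 μg/mL → Susceptible
Susceptible: 2/6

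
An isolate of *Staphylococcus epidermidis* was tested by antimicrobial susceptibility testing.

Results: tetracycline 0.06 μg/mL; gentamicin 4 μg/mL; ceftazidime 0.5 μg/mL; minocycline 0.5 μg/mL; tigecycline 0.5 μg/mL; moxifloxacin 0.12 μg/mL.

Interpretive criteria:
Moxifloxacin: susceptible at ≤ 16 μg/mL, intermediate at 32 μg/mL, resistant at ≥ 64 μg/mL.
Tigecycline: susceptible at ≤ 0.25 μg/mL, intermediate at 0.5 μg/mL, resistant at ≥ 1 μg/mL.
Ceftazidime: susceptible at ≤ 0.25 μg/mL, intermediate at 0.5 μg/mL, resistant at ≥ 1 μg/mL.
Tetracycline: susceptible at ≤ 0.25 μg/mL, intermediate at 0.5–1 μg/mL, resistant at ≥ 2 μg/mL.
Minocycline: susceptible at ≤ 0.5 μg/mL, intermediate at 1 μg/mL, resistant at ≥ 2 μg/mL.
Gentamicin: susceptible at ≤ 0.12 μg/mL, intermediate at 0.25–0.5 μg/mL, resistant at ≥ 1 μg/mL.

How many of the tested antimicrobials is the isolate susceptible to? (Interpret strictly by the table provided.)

Tetracycline 0.06 μg/mL: ≤ 0.25 μg/mL → Susceptible
Gentamicin: 4 μg/mL is ≥ 1 μg/mL ⇒ resistant
Ceftazidime: 0.5 μg/mL is = 0.5 μg/mL — I
Minocycline (0.5 μg/mL) ≤ 0.5 μg/mL → susceptible
Tigecycline (0.5 μg/mL) = 0.5 μg/mL → I
Moxifloxacin 0.12 μg/mL: ≤ 16 μg/mL — S
Susceptible: 3

3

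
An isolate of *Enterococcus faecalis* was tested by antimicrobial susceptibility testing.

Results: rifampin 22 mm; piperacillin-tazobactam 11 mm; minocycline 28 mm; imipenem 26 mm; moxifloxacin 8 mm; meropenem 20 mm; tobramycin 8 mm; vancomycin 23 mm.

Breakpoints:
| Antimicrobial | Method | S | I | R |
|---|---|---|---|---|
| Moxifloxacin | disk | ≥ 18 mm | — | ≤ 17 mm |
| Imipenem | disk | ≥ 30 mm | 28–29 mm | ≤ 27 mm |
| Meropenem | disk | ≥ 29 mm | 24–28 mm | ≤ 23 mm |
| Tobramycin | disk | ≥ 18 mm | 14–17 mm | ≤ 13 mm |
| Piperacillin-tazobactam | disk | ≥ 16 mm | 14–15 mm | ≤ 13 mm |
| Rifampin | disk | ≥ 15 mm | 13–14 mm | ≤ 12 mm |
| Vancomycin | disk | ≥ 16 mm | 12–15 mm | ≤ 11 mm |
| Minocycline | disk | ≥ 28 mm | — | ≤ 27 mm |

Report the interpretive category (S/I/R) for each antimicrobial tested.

S, R, S, R, R, R, R, S

Rifampin (22 mm) ≥ 15 mm ⇒ Susceptible
Piperacillin-tazobactam (11 mm) ≤ 13 mm → Resistant
Minocycline: 28 mm is ≥ 28 mm — susceptible
Imipenem (26 mm) ≤ 27 mm ⇒ R
Moxifloxacin (8 mm) ≤ 17 mm ⇒ R
Meropenem 20 mm: ≤ 23 mm — resistant
Tobramycin 8 mm: ≤ 13 mm — resistant
Vancomycin 23 mm: ≥ 16 mm ⇒ Susceptible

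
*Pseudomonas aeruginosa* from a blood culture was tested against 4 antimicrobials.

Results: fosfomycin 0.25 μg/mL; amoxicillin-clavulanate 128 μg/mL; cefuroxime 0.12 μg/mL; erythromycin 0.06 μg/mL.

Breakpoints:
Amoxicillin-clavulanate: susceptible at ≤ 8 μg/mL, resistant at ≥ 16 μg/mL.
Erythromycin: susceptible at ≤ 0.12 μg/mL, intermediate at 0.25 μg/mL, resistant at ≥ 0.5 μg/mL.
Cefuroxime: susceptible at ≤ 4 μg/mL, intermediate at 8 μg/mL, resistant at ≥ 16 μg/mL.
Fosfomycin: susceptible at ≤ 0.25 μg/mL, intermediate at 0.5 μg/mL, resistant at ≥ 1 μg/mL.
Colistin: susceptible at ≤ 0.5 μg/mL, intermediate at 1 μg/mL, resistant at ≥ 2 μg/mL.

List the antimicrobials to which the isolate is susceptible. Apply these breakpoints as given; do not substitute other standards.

Fosfomycin (0.25 μg/mL) ≤ 0.25 μg/mL ⇒ susceptible
Amoxicillin-clavulanate: 128 μg/mL is ≥ 16 μg/mL ⇒ R
Cefuroxime (0.12 μg/mL) ≤ 4 μg/mL ⇒ Susceptible
Erythromycin: 0.06 μg/mL is ≤ 0.12 μg/mL — susceptible

fosfomycin, cefuroxime, erythromycin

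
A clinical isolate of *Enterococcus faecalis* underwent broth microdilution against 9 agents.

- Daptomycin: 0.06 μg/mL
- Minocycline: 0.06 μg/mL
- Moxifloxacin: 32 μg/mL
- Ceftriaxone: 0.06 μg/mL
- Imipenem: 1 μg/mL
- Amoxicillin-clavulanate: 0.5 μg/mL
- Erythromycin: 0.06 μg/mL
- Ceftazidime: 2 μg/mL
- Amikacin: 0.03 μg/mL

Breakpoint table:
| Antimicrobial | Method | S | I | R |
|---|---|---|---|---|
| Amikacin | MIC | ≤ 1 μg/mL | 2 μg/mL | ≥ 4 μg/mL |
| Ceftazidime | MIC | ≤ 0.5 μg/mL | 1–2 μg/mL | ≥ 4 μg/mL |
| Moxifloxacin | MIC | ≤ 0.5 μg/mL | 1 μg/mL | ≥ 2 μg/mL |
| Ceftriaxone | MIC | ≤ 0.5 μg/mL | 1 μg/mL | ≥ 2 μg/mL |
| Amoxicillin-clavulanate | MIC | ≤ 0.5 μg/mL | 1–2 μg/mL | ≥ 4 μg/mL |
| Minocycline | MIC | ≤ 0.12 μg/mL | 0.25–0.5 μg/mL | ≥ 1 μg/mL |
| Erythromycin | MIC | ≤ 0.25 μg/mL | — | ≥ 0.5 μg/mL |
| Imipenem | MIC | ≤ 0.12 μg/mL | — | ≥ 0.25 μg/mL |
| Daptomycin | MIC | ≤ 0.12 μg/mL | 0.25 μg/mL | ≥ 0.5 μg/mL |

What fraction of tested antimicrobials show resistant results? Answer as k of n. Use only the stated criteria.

2 of 9

Daptomycin 0.06 μg/mL: ≤ 0.12 μg/mL — Susceptible
Minocycline 0.06 μg/mL: ≤ 0.12 μg/mL → Susceptible
Moxifloxacin 32 μg/mL: ≥ 2 μg/mL ⇒ resistant
Ceftriaxone 0.06 μg/mL: ≤ 0.5 μg/mL ⇒ Susceptible
Imipenem: 1 μg/mL is ≥ 0.25 μg/mL ⇒ R
Amoxicillin-clavulanate (0.5 μg/mL) ≤ 0.5 μg/mL — S
Erythromycin: 0.06 μg/mL is ≤ 0.25 μg/mL — Susceptible
Ceftazidime 2 μg/mL: in 1–2 μg/mL — I
Amikacin (0.03 μg/mL) ≤ 1 μg/mL ⇒ susceptible
Resistant: 2/9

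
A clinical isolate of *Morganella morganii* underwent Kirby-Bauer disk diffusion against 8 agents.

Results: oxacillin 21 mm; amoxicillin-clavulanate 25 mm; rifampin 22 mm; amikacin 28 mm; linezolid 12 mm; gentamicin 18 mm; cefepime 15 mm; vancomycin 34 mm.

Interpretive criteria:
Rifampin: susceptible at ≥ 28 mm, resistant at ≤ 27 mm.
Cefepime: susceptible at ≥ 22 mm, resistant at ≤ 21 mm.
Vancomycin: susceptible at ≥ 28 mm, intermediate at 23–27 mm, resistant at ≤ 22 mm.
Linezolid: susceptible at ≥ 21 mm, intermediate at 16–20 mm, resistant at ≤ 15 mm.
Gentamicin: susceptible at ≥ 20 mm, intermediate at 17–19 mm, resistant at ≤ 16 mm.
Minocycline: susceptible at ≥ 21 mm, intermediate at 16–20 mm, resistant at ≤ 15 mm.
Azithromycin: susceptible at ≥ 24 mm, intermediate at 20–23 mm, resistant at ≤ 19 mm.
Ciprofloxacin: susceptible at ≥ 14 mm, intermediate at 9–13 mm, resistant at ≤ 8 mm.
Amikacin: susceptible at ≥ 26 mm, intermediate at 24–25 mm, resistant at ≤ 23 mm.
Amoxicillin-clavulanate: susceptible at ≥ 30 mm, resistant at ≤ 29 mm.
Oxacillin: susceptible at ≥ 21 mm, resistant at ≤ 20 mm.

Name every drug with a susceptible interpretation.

oxacillin, amikacin, vancomycin

Oxacillin: 21 mm is ≥ 21 mm ⇒ S
Amoxicillin-clavulanate 25 mm: ≤ 29 mm — Resistant
Rifampin (22 mm) ≤ 27 mm ⇒ Resistant
Amikacin (28 mm) ≥ 26 mm ⇒ S
Linezolid 12 mm: ≤ 15 mm ⇒ R
Gentamicin (18 mm) in 17–19 mm → intermediate
Cefepime (15 mm) ≤ 21 mm ⇒ Resistant
Vancomycin: 34 mm is ≥ 28 mm — Susceptible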